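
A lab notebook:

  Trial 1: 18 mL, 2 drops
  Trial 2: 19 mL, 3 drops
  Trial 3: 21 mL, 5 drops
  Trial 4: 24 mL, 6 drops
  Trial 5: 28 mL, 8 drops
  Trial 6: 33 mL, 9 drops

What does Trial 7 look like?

39 mL, 11 drops

ML: differences are 1, 2, 3, … (increasing by 1 each time), so 18, 19, 21, 24, 28, 33 → 39.
Drops: alternating steps +1, +2, +1, +2, …; 2, 3, 5, 6, 8, 9 → 11.
So the next line is 39 mL, 11 drops.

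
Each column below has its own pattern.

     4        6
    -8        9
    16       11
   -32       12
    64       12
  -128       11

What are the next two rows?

First component — ×(-2) each step: 4, -8, 16, -32, 64, -128 → 256 → -512.
For the second component, differences are 3, 2, 1, … (decreasing by 1 each time): 6, 9, 11, 12, 12, 11 → 9 → 6.
So the next two rows are 256  9 and -512  6.

256  9; -512  6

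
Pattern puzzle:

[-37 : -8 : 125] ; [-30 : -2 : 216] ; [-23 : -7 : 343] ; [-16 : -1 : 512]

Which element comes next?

First value: +7 each step; -37, -30, -23, -16 → -9.
Second value: -8, -2, -7, -1 → -6 (alternating steps +6, −5, +6, −5, …).
For the third value, perfect cubes: 5³, 6³, 7³, …: 125, 216, 343, 512 → 729.
So the next element is [-9 : -6 : 729].

[-9 : -6 : 729]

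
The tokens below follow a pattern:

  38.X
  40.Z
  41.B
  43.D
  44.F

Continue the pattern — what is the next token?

First component: alternating steps +2, +1, +2, +1, …, so 38, 40, 41, 43, 44 → 46.
For the letter, letters move forward 2 places in the alphabet, wrapping Z→A: X, Z, B, D, F → H.
Combining the parts gives 46.H.

46.H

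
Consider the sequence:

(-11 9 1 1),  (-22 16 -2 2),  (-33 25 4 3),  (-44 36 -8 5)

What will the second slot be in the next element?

49

Second slot: 9, 16, 25, 36 → 49 (perfect squares: 3², 4², 5², …).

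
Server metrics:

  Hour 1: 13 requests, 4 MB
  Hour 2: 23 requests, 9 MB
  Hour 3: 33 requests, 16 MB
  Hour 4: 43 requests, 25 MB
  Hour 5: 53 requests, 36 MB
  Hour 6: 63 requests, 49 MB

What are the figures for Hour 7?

73 requests, 64 MB

Requests: +10 each step; 13, 23, 33, 43, 53, 63 → 73.
MB: perfect squares: 2², 3², 4², …; 4, 9, 16, 25, 36, 49 → 64.
Putting it together: 73 requests, 64 MB.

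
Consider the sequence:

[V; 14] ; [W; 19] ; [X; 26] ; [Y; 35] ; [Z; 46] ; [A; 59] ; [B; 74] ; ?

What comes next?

For the letter, letters move forward 1 place in the alphabet, wrapping Z→A: V, W, X, Y, Z, A, B → C.
Second slot: differences are 5, 7, 9, … (increasing by 2 each time), so 14, 19, 26, 35, 46, 59, 74 → 91.
Putting it together: [C; 91].

[C; 91]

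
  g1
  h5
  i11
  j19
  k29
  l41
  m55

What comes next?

n71

Letter goes g, h, i, j, k, l, m → n (letters move forward 1 place in the alphabet).
For the second component, differences are 4, 6, 8, … (increasing by 2 each time): 1, 5, 11, 19, 29, 41, 55 → 71.
Putting it together: n71.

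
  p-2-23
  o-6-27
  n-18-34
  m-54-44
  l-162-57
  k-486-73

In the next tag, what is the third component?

For the third component, differences are 4, 7, 10, … (increasing by 3 each time): 23, 27, 34, 44, 57, 73 → 92.

92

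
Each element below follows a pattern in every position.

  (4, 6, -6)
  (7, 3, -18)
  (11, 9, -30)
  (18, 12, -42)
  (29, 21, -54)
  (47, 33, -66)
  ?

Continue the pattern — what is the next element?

(76, 54, -78)

First slot goes 4, 7, 11, 18, 29, 47 → 76 (each term is the sum of the two before it).
Second slot: 6, 3, 9, 12, 21, 33 → 54 (each term is the sum of the two before it).
Third slot — −12 each step: -6, -18, -30, -42, -54, -66 → -78.
Combining the parts gives (76, 54, -78).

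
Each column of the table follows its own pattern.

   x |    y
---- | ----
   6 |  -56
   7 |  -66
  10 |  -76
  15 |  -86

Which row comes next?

22  -96

Column x — differences are 1, 3, 5, … (increasing by 2 each time): 6, 7, 10, 15 → 22.
Column y: -56, -66, -76, -86 → -96 (−10 each step).
Combining the parts gives 22  -96.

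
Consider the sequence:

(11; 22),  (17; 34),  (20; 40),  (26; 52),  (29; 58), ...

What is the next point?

(35; 70)

First slot goes 11, 17, 20, 26, 29 → 35 (alternating steps +6, +3, +6, +3, …).
Second slot — always 2 × the first slot: 22, 34, 40, 52, 58 → 70.
So the next point is (35; 70).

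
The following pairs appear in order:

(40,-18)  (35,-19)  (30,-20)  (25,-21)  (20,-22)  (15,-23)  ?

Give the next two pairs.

(10,-24), (5,-25)

First entry goes 40, 35, 30, 25, 20, 15 → 10 → 5 (−5 each step).
Second entry: −1 each step; -18, -19, -20, -21, -22, -23 → -24 → -25.
So the next two pairs are (10,-24) and (5,-25).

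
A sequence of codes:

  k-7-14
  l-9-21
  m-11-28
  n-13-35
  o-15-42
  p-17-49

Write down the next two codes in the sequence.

Letter: letters move forward 1 place in the alphabet; k, l, m, n, o, p → q → r.
Second component — +2 each step: 7, 9, 11, 13, 15, 17 → 19 → 21.
Third component: +7 each step; 14, 21, 28, 35, 42, 49 → 56 → 63.
Putting the parts together: q-19-56 and then r-21-63.

q-19-56, r-21-63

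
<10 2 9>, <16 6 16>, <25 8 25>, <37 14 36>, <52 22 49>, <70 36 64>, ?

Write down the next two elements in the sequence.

<91 58 81>, <115 94 100>

First entry: differences are 6, 9, 12, … (increasing by 3 each time), so 10, 16, 25, 37, 52, 70 → 91 → 115.
For the second entry, each term is the sum of the two before it: 2, 6, 8, 14, 22, 36 → 58 → 94.
Third entry: perfect squares: 3², 4², 5², …, so 9, 16, 25, 36, 49, 64 → 81 → 100.
So the next two elements are <91 58 81> and <115 94 100>.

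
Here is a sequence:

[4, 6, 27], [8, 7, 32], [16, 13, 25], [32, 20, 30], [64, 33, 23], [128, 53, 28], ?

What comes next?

[256, 86, 21]

For the first value, ×2 each step: 4, 8, 16, 32, 64, 128 → 256.
Second value goes 6, 7, 13, 20, 33, 53 → 86 (each term is the sum of the two before it).
For the third value, alternating steps +5, −7, +5, −7, …: 27, 32, 25, 30, 23, 28 → 21.
Combining the parts gives [256, 86, 21].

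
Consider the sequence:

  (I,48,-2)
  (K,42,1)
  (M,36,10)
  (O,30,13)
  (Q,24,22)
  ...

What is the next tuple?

Letter: I, K, M, O, Q → S (letters move forward 2 places in the alphabet).
Second part goes 48, 42, 36, 30, 24 → 18 (−6 each step).
Third part: alternating steps +3, +9, +3, +9, …; -2, 1, 10, 13, 22 → 25.
Putting it together: (S,18,25).

(S,18,25)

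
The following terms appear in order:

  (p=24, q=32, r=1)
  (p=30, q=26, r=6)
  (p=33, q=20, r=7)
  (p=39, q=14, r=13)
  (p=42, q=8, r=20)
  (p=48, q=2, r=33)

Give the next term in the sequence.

(p=51, q=-4, r=53)

P: alternating steps +6, +3, +6, +3, …; 24, 30, 33, 39, 42, 48 → 51.
Q: −6 each step, so 32, 26, 20, 14, 8, 2 → -4.
For the r, each term is the sum of the two before it: 1, 6, 7, 13, 20, 33 → 53.
So the next term is (p=51, q=-4, r=53).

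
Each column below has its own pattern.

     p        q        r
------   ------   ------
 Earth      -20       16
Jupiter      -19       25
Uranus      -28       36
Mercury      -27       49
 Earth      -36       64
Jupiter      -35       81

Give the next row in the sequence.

Uranus  -44  100

Column p: Earth, Jupiter, Uranus, Mercury, Earth, Jupiter → Uranus (repeats Earth → Jupiter → Uranus → Mercury).
Column q: alternating steps +1, −9, +1, −9, …; -20, -19, -28, -27, -36, -35 → -44.
Column r: perfect squares: 4², 5², 6², …, so 16, 25, 36, 49, 64, 81 → 100.
Combining the parts gives Uranus  -44  100.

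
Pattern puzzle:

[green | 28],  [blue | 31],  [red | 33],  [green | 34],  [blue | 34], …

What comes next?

Colour: repeats green → blue → red, so green, blue, red, green, blue → red.
For the second slot, differences are 3, 2, 1, … (decreasing by 1 each time): 28, 31, 33, 34, 34 → 33.
So the next element is [red | 33].

[red | 33]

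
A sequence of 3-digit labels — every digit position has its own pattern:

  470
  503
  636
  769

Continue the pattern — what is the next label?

892

First digit: 4, 5, 6, 7 → 8 (+1 each step, mod 10).
Second digit — +3 each step, mod 10: 7, 0, 3, 6 → 9.
Third digit: 0, 3, 6, 9 → 2 (+3 each step, mod 10).
Combining the parts gives 892.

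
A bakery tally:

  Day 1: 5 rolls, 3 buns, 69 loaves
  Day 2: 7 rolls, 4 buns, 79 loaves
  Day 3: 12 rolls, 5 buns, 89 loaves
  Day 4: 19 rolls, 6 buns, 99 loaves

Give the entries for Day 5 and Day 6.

Rolls — each term is the sum of the two before it: 5, 7, 12, 19 → 31 → 50.
Buns: +1 each step; 3, 4, 5, 6 → 7 → 8.
Loaves: 69, 79, 89, 99 → 109 → 119 (+10 each step).
Putting the parts together: 31 rolls, 7 buns, 109 loaves and then 50 rolls, 8 buns, 119 loaves.

31 rolls, 7 buns, 109 loaves; 50 rolls, 8 buns, 119 loaves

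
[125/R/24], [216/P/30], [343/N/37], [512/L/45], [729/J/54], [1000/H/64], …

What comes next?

First coordinate: 125, 216, 343, 512, 729, 1000 → 1331 (perfect cubes: 5³, 6³, 7³, …).
Letter — letters move back 2 places in the alphabet: R, P, N, L, J, H → F.
Third coordinate — differences are 6, 7, 8, … (increasing by 1 each time): 24, 30, 37, 45, 54, 64 → 75.
Putting it together: [1331/F/75].

[1331/F/75]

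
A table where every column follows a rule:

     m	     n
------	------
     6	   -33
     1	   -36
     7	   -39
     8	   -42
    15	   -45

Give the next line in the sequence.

23  -48

Column m goes 6, 1, 7, 8, 15 → 23 (each term is the sum of the two before it).
Column n: −3 each step; -33, -36, -39, -42, -45 → -48.
Combining the parts gives 23  -48.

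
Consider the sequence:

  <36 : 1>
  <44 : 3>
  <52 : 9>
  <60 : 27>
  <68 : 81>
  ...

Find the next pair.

First slot: +8 each step; 36, 44, 52, 60, 68 → 76.
Second slot: ×3 each step, so 1, 3, 9, 27, 81 → 243.
Putting it together: <76 : 243>.

<76 : 243>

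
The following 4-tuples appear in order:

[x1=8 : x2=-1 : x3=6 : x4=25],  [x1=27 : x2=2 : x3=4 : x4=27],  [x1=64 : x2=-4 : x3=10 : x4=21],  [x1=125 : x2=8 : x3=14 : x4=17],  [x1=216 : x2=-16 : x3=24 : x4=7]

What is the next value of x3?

X3: 6, 4, 10, 14, 24 → 38 (each term is the sum of the two before it).

38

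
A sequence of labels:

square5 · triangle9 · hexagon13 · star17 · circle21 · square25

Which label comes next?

Shape: repeats square → triangle → hexagon → star → circle; square, triangle, hexagon, star, circle, square → triangle.
Second component goes 5, 9, 13, 17, 21, 25 → 29 (+4 each step).
So the next label is triangle29.

triangle29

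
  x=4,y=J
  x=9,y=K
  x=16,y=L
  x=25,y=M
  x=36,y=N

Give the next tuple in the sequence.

X: 4, 9, 16, 25, 36 → 49 (perfect squares: 2², 3², 4², …).
Y: letters move forward 1 place in the alphabet; J, K, L, M, N → O.
Combining the parts gives x=49,y=O.

x=49,y=O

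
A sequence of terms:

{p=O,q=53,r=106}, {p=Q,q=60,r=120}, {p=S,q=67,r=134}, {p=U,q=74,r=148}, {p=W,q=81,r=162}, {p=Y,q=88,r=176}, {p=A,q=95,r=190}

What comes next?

{p=C,q=102,r=204}

P: O, Q, S, U, W, Y, A → C (letters move forward 2 places in the alphabet, wrapping Z→A).
Q: +7 each step; 53, 60, 67, 74, 81, 88, 95 → 102.
R: always 2 × the q; 106, 120, 134, 148, 162, 176, 190 → 204.
Combining the parts gives {p=C,q=102,r=204}.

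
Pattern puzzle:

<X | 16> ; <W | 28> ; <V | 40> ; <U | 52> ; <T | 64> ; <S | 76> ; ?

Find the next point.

Letter: X, W, V, U, T, S → R (letters move back 1 place in the alphabet).
Second entry goes 16, 28, 40, 52, 64, 76 → 88 (+12 each step).
So the next point is <R | 88>.

<R | 88>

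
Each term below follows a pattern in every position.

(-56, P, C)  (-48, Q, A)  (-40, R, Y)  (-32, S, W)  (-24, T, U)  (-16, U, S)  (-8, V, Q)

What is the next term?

First slot — +8 each step: -56, -48, -40, -32, -24, -16, -8 → 0.
First letter: P, Q, R, S, T, U, V → W (letters move forward 1 place in the alphabet).
Second letter: letters move back 2 places in the alphabet, wrapping A→Z; C, A, Y, W, U, S, Q → O.
Putting it together: (0, W, O).

(0, W, O)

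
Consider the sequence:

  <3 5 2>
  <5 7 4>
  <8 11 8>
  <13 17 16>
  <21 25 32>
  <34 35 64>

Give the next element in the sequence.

First component: each term is the sum of the two before it; 3, 5, 8, 13, 21, 34 → 55.
Second component: 5, 7, 11, 17, 25, 35 → 47 (differences are 2, 4, 6, … (increasing by 2 each time)).
Third component: 2, 4, 8, 16, 32, 64 → 128 (×2 each step).
So the next element is <55 47 128>.

<55 47 128>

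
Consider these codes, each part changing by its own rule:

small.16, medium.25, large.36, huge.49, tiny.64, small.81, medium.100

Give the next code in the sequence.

large.121

Size goes small, medium, large, huge, tiny, small, medium → large (repeats small → medium → large → huge → tiny).
Second component goes 16, 25, 36, 49, 64, 81, 100 → 121 (perfect squares: 4², 5², 6², …).
So the next code is large.121.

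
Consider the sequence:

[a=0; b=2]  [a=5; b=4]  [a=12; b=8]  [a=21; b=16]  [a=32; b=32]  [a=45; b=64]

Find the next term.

[a=60; b=128]

A: 0, 5, 12, 21, 32, 45 → 60 (differences are 5, 7, 9, … (increasing by 2 each time)).
For the b, ×2 each step: 2, 4, 8, 16, 32, 64 → 128.
So the next term is [a=60; b=128].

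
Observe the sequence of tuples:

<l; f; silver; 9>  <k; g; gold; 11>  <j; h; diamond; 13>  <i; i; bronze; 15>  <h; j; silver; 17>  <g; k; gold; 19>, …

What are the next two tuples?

<f; l; diamond; 21>, <e; m; bronze; 23>

First letter: letters move back 1 place in the alphabet; l, k, j, i, h, g → f → e.
Second letter — letters move forward 1 place in the alphabet: f, g, h, i, j, k → l → m.
Rank goes silver, gold, diamond, bronze, silver, gold → diamond → bronze (repeats silver → gold → diamond → bronze).
Fourth coordinate goes 9, 11, 13, 15, 17, 19 → 21 → 23 (+2 each step).
So the next two tuples are <f; l; diamond; 21> and <e; m; bronze; 23>.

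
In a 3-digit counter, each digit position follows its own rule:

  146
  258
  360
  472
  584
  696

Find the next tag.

First digit — +1 each step, mod 10: 1, 2, 3, 4, 5, 6 → 7.
Second digit goes 4, 5, 6, 7, 8, 9 → 0 (+1 each step, mod 10).
For the third digit, +2 each step, mod 10: 6, 8, 0, 2, 4, 6 → 8.
Combining the parts gives 708.

708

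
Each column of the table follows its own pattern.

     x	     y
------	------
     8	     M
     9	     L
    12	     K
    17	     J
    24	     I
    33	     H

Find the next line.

Column x: differences are 1, 3, 5, … (increasing by 2 each time), so 8, 9, 12, 17, 24, 33 → 44.
Column y: letters move back 1 place in the alphabet, so M, L, K, J, I, H → G.
So the next line is 44  G.

44  G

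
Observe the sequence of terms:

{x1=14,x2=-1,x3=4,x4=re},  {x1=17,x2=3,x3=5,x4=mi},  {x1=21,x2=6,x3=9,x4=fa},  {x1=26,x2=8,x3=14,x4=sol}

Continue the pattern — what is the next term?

X1: differences are 3, 4, 5, … (increasing by 1 each time), so 14, 17, 21, 26 → 32.
X2: differences are 4, 3, 2, … (decreasing by 1 each time), so -1, 3, 6, 8 → 9.
For the x3, each term is the sum of the two before it: 4, 5, 9, 14 → 23.
X4: runs through the solfège scale do→ti, so re, mi, fa, sol → la.
So the next term is {x1=32,x2=9,x3=23,x4=la}.

{x1=32,x2=9,x3=23,x4=la}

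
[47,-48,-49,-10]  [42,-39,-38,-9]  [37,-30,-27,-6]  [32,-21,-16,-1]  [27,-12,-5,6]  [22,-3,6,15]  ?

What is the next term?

First component — −5 each step: 47, 42, 37, 32, 27, 22 → 17.
Second component: -48, -39, -30, -21, -12, -3 → 6 (+9 each step).
Third component goes -49, -38, -27, -16, -5, 6 → 17 (+11 each step).
Fourth component: differences are 1, 3, 5, … (increasing by 2 each time), so -10, -9, -6, -1, 6, 15 → 26.
Combining the parts gives [17,6,17,26].

[17,6,17,26]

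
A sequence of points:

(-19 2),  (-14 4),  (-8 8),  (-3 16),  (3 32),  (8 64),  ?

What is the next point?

(14 128)

First slot: alternating steps +5, +6, +5, +6, …, so -19, -14, -8, -3, 3, 8 → 14.
Second slot: ×2 each step; 2, 4, 8, 16, 32, 64 → 128.
So the next point is (14 128).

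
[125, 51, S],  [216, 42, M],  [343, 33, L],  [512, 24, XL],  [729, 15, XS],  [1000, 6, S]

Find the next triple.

First part: 125, 216, 343, 512, 729, 1000 → 1331 (perfect cubes: 5³, 6³, 7³, …).
Second part: 51, 42, 33, 24, 15, 6 → -3 (−9 each step).
Size goes S, M, L, XL, XS, S → M (repeats S → M → L → XL → XS).
Putting it together: [1331, -3, M].

[1331, -3, M]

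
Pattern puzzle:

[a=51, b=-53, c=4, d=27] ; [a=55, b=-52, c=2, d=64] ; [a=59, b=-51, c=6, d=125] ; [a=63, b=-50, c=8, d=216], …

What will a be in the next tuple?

67

A: 51, 55, 59, 63 → 67 (+4 each step).
B: +1 each step; -53, -52, -51, -50 → -49.
C goes 4, 2, 6, 8 → 14 (each term is the sum of the two before it).
D: perfect cubes: 3³, 4³, 5³, …, so 27, 64, 125, 216 → 343.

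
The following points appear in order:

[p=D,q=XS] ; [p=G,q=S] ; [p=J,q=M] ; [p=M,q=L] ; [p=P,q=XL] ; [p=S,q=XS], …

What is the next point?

P: D, G, J, M, P, S → V (letters move forward 3 places in the alphabet).
Q: repeats XS → S → M → L → XL, so XS, S, M, L, XL, XS → S.
So the next point is [p=V,q=S].

[p=V,q=S]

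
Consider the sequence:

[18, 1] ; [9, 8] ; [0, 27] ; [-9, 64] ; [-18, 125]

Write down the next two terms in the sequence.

[-27, 216], [-36, 343]

For the first value, −9 each step: 18, 9, 0, -9, -18 → -27 → -36.
Second value: perfect cubes: 1³, 2³, 3³, …; 1, 8, 27, 64, 125 → 216 → 343.
So the next two terms are [-27, 216] and [-36, 343].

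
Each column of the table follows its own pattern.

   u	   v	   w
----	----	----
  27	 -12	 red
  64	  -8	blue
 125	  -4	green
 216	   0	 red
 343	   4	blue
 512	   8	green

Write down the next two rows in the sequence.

729  12  red; 1000  16  blue

For the column u, perfect cubes: 3³, 4³, 5³, …: 27, 64, 125, 216, 343, 512 → 729 → 1000.
Column v: +4 each step; -12, -8, -4, 0, 4, 8 → 12 → 16.
Column w — repeats red → blue → green: red, blue, green, red, blue, green → red → blue.
So the next two rows are 729  12  red and 1000  16  blue.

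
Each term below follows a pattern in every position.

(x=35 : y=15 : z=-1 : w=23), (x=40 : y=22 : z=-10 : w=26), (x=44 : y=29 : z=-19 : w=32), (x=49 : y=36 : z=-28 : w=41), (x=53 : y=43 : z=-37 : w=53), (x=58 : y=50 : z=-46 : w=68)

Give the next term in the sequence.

(x=62 : y=57 : z=-55 : w=86)

X — alternating steps +5, +4, +5, +4, …: 35, 40, 44, 49, 53, 58 → 62.
Y: +7 each step; 15, 22, 29, 36, 43, 50 → 57.
For the z, −9 each step: -1, -10, -19, -28, -37, -46 → -55.
W: 23, 26, 32, 41, 53, 68 → 86 (differences are 3, 6, 9, … (increasing by 3 each time)).
Putting it together: (x=62 : y=57 : z=-55 : w=86).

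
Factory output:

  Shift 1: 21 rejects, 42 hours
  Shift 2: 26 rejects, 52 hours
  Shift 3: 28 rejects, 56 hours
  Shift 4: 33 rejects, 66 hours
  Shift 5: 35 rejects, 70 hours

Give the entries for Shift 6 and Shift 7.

Rejects: alternating steps +5, +2, +5, +2, …; 21, 26, 28, 33, 35 → 40 → 42.
For the hours, always 2 × the rejects: 42, 52, 56, 66, 70 → 80 → 84.
So the next two records are 40 rejects, 80 hours and 42 rejects, 84 hours.

40 rejects, 80 hours; 42 rejects, 84 hours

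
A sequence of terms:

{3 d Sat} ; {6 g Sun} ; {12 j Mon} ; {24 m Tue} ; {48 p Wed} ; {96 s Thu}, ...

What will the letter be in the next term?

Letter: d, g, j, m, p, s → v (letters move forward 3 places in the alphabet).

v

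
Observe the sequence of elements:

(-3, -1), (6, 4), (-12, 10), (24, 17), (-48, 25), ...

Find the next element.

First value: -3, 6, -12, 24, -48 → 96 (×(-2) each step).
Second value: differences are 5, 6, 7, … (increasing by 1 each time); -1, 4, 10, 17, 25 → 34.
Combining the parts gives (96, 34).

(96, 34)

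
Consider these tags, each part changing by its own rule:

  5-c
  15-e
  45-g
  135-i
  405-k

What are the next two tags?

First component: 5, 15, 45, 135, 405 → 1215 → 3645 (×3 each step).
Letter: letters move forward 2 places in the alphabet, so c, e, g, i, k → m → o.
So the next two tags are 1215-m and 3645-o.

1215-m, 3645-o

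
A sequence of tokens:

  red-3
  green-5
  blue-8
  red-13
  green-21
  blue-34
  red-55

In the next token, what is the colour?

green

For the colour, repeats red → green → blue: red, green, blue, red, green, blue, red → green.
For the second component, each term is the sum of the two before it: 3, 5, 8, 13, 21, 34, 55 → 89.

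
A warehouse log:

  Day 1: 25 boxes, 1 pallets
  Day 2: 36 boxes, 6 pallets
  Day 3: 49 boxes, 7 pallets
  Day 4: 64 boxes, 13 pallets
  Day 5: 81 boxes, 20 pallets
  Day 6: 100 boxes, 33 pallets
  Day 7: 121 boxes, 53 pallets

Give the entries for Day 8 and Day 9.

Boxes: 25, 36, 49, 64, 81, 100, 121 → 144 → 169 (perfect squares: 5², 6², 7², …).
For the pallets, each term is the sum of the two before it: 1, 6, 7, 13, 20, 33, 53 → 86 → 139.
Putting the parts together: 144 boxes, 86 pallets and then 169 boxes, 139 pallets.

144 boxes, 86 pallets; 169 boxes, 139 pallets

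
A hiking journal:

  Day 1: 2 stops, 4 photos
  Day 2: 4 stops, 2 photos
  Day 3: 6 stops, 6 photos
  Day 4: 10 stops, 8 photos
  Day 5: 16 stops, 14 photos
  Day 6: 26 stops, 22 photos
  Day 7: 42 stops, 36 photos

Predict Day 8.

Stops goes 2, 4, 6, 10, 16, 26, 42 → 68 (each term is the sum of the two before it).
For the photos, each term is the sum of the two before it: 4, 2, 6, 8, 14, 22, 36 → 58.
Putting it together: 68 stops, 58 photos.

68 stops, 58 photos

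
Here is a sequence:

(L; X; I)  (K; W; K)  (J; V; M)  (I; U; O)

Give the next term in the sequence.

For the first letter, letters move back 1 place in the alphabet: L, K, J, I → H.
Second letter: X, W, V, U → T (letters move back 1 place in the alphabet).
Third letter: letters move forward 2 places in the alphabet, so I, K, M, O → Q.
So the next term is (H; T; Q).

(H; T; Q)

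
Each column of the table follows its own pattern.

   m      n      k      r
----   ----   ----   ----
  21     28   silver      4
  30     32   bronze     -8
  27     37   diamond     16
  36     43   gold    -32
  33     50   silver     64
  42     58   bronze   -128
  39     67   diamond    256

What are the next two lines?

48  77  gold  -512; 45  88  silver  1024

Column m: 21, 30, 27, 36, 33, 42, 39 → 48 → 45 (alternating steps +9, −3, +9, −3, …).
For the column n, differences are 4, 5, 6, … (increasing by 1 each time): 28, 32, 37, 43, 50, 58, 67 → 77 → 88.
Column k goes silver, bronze, diamond, gold, silver, bronze, diamond → gold → silver (repeats silver → bronze → diamond → gold).
Column r: 4, -8, 16, -32, 64, -128, 256 → -512 → 1024 (×(-2) each step).
Putting the parts together: 48  77  gold  -512 and then 45  88  silver  1024.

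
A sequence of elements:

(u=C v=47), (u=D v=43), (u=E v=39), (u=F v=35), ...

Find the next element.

U: letters move forward 1 place in the alphabet, so C, D, E, F → G.
V: 47, 43, 39, 35 → 31 (−4 each step).
Combining the parts gives (u=G v=31).

(u=G v=31)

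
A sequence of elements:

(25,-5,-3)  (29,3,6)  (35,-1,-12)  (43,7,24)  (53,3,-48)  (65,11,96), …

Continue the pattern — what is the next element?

First entry: 25, 29, 35, 43, 53, 65 → 79 (differences are 4, 6, 8, … (increasing by 2 each time)).
Second entry goes -5, 3, -1, 7, 3, 11 → 7 (alternating steps +8, −4, +8, −4, …).
Third entry: ×(-2) each step; -3, 6, -12, 24, -48, 96 → -192.
Combining the parts gives (79,7,-192).

(79,7,-192)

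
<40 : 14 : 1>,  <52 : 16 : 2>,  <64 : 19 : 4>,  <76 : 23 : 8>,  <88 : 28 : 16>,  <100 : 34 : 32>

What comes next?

First component goes 40, 52, 64, 76, 88, 100 → 112 (+12 each step).
Second component — differences are 2, 3, 4, … (increasing by 1 each time): 14, 16, 19, 23, 28, 34 → 41.
Third component: ×2 each step, so 1, 2, 4, 8, 16, 32 → 64.
Putting it together: <112 : 41 : 64>.

<112 : 41 : 64>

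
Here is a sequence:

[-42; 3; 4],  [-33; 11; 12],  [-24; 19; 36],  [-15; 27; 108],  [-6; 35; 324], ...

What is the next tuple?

[3; 43; 972]

For the first entry, +9 each step: -42, -33, -24, -15, -6 → 3.
For the second entry, +8 each step: 3, 11, 19, 27, 35 → 43.
Third entry goes 4, 12, 36, 108, 324 → 972 (×3 each step).
So the next tuple is [3; 43; 972].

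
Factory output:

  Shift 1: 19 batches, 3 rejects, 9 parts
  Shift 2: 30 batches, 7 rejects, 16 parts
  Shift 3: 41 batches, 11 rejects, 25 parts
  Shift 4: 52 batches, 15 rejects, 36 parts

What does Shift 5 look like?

63 batches, 19 rejects, 49 parts

Batches: 19, 30, 41, 52 → 63 (+11 each step).
Rejects: +4 each step; 3, 7, 11, 15 → 19.
Parts: perfect squares: 3², 4², 5², …; 9, 16, 25, 36 → 49.
Putting it together: 63 batches, 19 rejects, 49 parts.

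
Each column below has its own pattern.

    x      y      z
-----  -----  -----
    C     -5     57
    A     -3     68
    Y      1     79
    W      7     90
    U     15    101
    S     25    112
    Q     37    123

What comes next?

Column x: letters move back 2 places in the alphabet, wrapping A→Z, so C, A, Y, W, U, S, Q → O.
For the column y, differences are 2, 4, 6, … (increasing by 2 each time): -5, -3, 1, 7, 15, 25, 37 → 51.
Column z — +11 each step: 57, 68, 79, 90, 101, 112, 123 → 134.
So the next row is O  51  134.

O  51  134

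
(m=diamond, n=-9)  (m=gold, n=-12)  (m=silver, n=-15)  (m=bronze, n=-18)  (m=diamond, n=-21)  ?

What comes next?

M: repeats diamond → gold → silver → bronze, so diamond, gold, silver, bronze, diamond → gold.
N goes -9, -12, -15, -18, -21 → -24 (−3 each step).
Putting it together: (m=gold, n=-24).

(m=gold, n=-24)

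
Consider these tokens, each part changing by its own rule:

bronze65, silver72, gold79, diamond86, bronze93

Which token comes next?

Rank: repeats bronze → silver → gold → diamond, so bronze, silver, gold, diamond, bronze → silver.
Second component goes 65, 72, 79, 86, 93 → 100 (+7 each step).
So the next token is silver100.

silver100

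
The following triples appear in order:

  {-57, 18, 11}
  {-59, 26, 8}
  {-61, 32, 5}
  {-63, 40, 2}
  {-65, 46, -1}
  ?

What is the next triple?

First part: -57, -59, -61, -63, -65 → -67 (−2 each step).
Second part: 18, 26, 32, 40, 46 → 54 (alternating steps +8, +6, +8, +6, …).
Third part: 11, 8, 5, 2, -1 → -4 (−3 each step).
Combining the parts gives {-67, 54, -4}.

{-67, 54, -4}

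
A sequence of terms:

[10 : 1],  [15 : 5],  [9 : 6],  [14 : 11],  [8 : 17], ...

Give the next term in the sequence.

First entry: alternating steps +5, −6, +5, −6, …, so 10, 15, 9, 14, 8 → 13.
Second entry: each term is the sum of the two before it; 1, 5, 6, 11, 17 → 28.
Putting it together: [13 : 28].

[13 : 28]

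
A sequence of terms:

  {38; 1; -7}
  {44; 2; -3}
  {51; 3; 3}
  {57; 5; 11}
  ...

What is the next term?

For the first entry, alternating steps +6, +7, +6, +7, …: 38, 44, 51, 57 → 64.
Second entry — each term is the sum of the two before it: 1, 2, 3, 5 → 8.
For the third entry, differences are 4, 6, 8, … (increasing by 2 each time): -7, -3, 3, 11 → 21.
Combining the parts gives {64; 8; 21}.

{64; 8; 21}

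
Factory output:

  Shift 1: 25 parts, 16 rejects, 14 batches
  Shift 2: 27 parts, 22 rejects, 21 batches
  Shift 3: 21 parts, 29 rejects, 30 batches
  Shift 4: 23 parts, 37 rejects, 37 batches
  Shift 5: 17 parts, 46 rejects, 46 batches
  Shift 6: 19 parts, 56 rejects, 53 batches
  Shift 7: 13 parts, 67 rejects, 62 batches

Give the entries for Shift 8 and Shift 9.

For the parts, alternating steps +2, −6, +2, −6, …: 25, 27, 21, 23, 17, 19, 13 → 15 → 9.
Rejects goes 16, 22, 29, 37, 46, 56, 67 → 79 → 92 (differences are 6, 7, 8, … (increasing by 1 each time)).
Batches: alternating steps +7, +9, +7, +9, …, so 14, 21, 30, 37, 46, 53, 62 → 69 → 78.
Putting the parts together: 15 parts, 79 rejects, 69 batches and then 9 parts, 92 rejects, 78 batches.

15 parts, 79 rejects, 69 batches; 9 parts, 92 rejects, 78 batches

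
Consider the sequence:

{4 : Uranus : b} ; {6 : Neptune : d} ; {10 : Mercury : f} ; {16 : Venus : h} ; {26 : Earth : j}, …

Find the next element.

For the first slot, each term is the sum of the two before it: 4, 6, 10, 16, 26 → 42.
Planet goes Uranus, Neptune, Mercury, Venus, Earth → Mars (runs through the planets Mercury→Neptune).
For the letter, letters move forward 2 places in the alphabet: b, d, f, h, j → l.
So the next element is {42 : Mars : l}.

{42 : Mars : l}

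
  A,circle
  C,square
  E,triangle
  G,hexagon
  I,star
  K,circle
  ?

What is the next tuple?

Letter — letters move forward 2 places in the alphabet: A, C, E, G, I, K → M.
Shape: circle, square, triangle, hexagon, star, circle → square (repeats circle → square → triangle → hexagon → star).
Combining the parts gives M,square.

M,square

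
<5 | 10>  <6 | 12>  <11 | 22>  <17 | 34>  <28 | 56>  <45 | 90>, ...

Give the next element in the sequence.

<73 | 146>

First part: each term is the sum of the two before it, so 5, 6, 11, 17, 28, 45 → 73.
Second part: always 2 × the first part, so 10, 12, 22, 34, 56, 90 → 146.
So the next element is <73 | 146>.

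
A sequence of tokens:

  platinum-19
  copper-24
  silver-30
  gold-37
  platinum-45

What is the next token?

Metal: repeats platinum → copper → silver → gold, so platinum, copper, silver, gold, platinum → copper.
Second component: differences are 5, 6, 7, … (increasing by 1 each time); 19, 24, 30, 37, 45 → 54.
Putting it together: copper-54.

copper-54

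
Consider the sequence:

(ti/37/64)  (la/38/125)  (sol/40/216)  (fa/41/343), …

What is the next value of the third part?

Third part — perfect cubes: 4³, 5³, 6³, …: 64, 125, 216, 343 → 512.

512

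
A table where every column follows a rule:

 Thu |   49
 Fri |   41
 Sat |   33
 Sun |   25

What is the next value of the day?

Mon

For the day, runs through the weekdays Mon→Sun: Thu, Fri, Sat, Sun → Mon.
Second component: −8 each step, so 49, 41, 33, 25 → 17.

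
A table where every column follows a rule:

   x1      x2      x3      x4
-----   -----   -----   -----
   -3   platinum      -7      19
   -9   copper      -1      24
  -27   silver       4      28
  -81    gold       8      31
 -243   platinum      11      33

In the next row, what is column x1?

Column x1: ×3 each step, so -3, -9, -27, -81, -243 → -729.

-729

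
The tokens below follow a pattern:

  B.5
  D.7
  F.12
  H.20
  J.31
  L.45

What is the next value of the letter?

N

Letter: letters move forward 2 places in the alphabet, so B, D, F, H, J, L → N.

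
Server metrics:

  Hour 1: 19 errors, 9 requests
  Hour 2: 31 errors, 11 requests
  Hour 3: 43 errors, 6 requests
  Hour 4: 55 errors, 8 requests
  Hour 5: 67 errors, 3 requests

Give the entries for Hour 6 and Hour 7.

Errors: 19, 31, 43, 55, 67 → 79 → 91 (+12 each step).
For the requests, alternating steps +2, −5, +2, −5, …: 9, 11, 6, 8, 3 → 5 → 0.
So the next two lines are 79 errors, 5 requests and 91 errors, 0 requests.

79 errors, 5 requests; 91 errors, 0 requests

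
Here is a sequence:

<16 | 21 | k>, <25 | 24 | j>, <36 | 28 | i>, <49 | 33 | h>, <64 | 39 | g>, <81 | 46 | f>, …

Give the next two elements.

<100 | 54 | e>, <121 | 63 | d>

First entry — perfect squares: 4², 5², 6², …: 16, 25, 36, 49, 64, 81 → 100 → 121.
Second entry: differences are 3, 4, 5, … (increasing by 1 each time), so 21, 24, 28, 33, 39, 46 → 54 → 63.
Letter: letters move back 1 place in the alphabet; k, j, i, h, g, f → e → d.
So the next two elements are <100 | 54 | e> and <121 | 63 | d>.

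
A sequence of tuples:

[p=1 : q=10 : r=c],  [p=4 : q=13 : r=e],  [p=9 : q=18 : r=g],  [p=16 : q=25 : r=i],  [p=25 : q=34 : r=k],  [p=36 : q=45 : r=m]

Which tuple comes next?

P: perfect squares: 1², 2², 3², …, so 1, 4, 9, 16, 25, 36 → 49.
Q: always 9 more than the p, so 10, 13, 18, 25, 34, 45 → 58.
R — letters move forward 2 places in the alphabet: c, e, g, i, k, m → o.
Combining the parts gives [p=49 : q=58 : r=o].

[p=49 : q=58 : r=o]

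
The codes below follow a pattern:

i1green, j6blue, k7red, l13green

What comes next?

m20blue

Letter: i, j, k, l → m (letters move forward 1 place in the alphabet).
For the second component, each term is the sum of the two before it: 1, 6, 7, 13 → 20.
Colour — repeats green → blue → red: green, blue, red, green → blue.
So the next code is m20blue.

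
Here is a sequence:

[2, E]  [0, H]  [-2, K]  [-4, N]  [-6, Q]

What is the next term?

[-8, T]

First slot: 2, 0, -2, -4, -6 → -8 (−2 each step).
For the letter, letters move forward 3 places in the alphabet: E, H, K, N, Q → T.
Combining the parts gives [-8, T].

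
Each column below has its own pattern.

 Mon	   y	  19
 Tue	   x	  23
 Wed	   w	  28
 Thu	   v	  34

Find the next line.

Day: runs through the weekdays Mon→Sun, so Mon, Tue, Wed, Thu → Fri.
Letter goes y, x, w, v → u (letters move back 1 place in the alphabet).
Third component: differences are 4, 5, 6, … (increasing by 1 each time), so 19, 23, 28, 34 → 41.
Combining the parts gives Fri  u  41.

Fri  u  41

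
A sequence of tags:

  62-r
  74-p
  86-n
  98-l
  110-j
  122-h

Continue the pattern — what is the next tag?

First component: +12 each step; 62, 74, 86, 98, 110, 122 → 134.
Letter goes r, p, n, l, j, h → f (letters move back 2 places in the alphabet).
So the next tag is 134-f.

134-f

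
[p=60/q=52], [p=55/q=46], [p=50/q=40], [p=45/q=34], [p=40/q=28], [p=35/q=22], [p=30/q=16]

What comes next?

P: −5 each step; 60, 55, 50, 45, 40, 35, 30 → 25.
Q — −6 each step: 52, 46, 40, 34, 28, 22, 16 → 10.
Combining the parts gives [p=25/q=10].

[p=25/q=10]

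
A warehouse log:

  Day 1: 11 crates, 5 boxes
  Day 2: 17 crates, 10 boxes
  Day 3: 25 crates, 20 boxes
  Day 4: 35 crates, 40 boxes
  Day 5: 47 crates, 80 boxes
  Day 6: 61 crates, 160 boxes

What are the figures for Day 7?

For the crates, differences are 6, 8, 10, … (increasing by 2 each time): 11, 17, 25, 35, 47, 61 → 77.
Boxes — ×2 each step: 5, 10, 20, 40, 80, 160 → 320.
So the next record is 77 crates, 320 boxes.

77 crates, 320 boxes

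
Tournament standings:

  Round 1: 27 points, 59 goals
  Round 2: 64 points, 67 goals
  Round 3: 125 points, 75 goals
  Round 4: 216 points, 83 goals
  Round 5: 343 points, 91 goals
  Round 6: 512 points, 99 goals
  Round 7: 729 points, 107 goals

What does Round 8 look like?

Points: perfect cubes: 3³, 4³, 5³, …; 27, 64, 125, 216, 343, 512, 729 → 1000.
Goals — +8 each step: 59, 67, 75, 83, 91, 99, 107 → 115.
Putting it together: 1000 points, 115 goals.

1000 points, 115 goals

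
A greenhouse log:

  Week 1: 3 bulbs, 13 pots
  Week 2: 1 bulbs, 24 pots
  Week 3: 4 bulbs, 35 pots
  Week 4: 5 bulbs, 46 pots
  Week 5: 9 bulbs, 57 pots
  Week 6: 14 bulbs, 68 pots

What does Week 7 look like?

For the bulbs, each term is the sum of the two before it: 3, 1, 4, 5, 9, 14 → 23.
Pots: +11 each step, so 13, 24, 35, 46, 57, 68 → 79.
So the next record is 23 bulbs, 79 pots.

23 bulbs, 79 pots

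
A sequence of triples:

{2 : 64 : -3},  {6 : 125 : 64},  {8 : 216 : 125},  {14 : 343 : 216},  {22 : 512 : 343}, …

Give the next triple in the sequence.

{36 : 729 : 512}

First component: each term is the sum of the two before it; 2, 6, 8, 14, 22 → 36.
Second component — perfect cubes: 4³, 5³, 6³, …: 64, 125, 216, 343, 512 → 729.
For the third component, always the previous value of the second component: -3, 64, 125, 216, 343 → 512.
So the next triple is {36 : 729 : 512}.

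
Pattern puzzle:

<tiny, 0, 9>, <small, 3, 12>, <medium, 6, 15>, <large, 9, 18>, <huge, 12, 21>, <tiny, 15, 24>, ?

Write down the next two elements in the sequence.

Size goes tiny, small, medium, large, huge, tiny → small → medium (repeats tiny → small → medium → large → huge).
For the second part, +3 each step: 0, 3, 6, 9, 12, 15 → 18 → 21.
Third part — always 9 more than the second part: 9, 12, 15, 18, 21, 24 → 27 → 30.
Putting the parts together: <small, 18, 27> and then <medium, 21, 30>.

<small, 18, 27>, <medium, 21, 30>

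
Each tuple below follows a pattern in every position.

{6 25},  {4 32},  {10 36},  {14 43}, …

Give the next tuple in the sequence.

{24 47}

First value — each term is the sum of the two before it: 6, 4, 10, 14 → 24.
Second value: 25, 32, 36, 43 → 47 (alternating steps +7, +4, +7, +4, …).
So the next tuple is {24 47}.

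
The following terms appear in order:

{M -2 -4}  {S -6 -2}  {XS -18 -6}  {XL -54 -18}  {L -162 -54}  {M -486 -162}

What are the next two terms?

{S -1458 -486}, {XS -4374 -1458}

Size: repeats M → S → XS → XL → L, so M, S, XS, XL, L, M → S → XS.
Second entry: -2, -6, -18, -54, -162, -486 → -1458 → -4374 (×3 each step).
Third entry: -4, -2, -6, -18, -54, -162 → -486 → -1458 (always the previous value of the second entry).
So the next two terms are {S -1458 -486} and {XS -4374 -1458}.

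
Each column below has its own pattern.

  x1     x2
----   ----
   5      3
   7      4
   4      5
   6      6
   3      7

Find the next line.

Column x1 — alternating steps +2, −3, +2, −3, …: 5, 7, 4, 6, 3 → 5.
Column x2: 3, 4, 5, 6, 7 → 8 (+1 each step).
So the next line is 5  8.

5  8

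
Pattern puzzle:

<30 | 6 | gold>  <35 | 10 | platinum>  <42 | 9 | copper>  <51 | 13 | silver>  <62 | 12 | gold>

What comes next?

<75 | 16 | platinum>

First value: differences are 5, 7, 9, … (increasing by 2 each time), so 30, 35, 42, 51, 62 → 75.
Second value — alternating steps +4, −1, +4, −1, …: 6, 10, 9, 13, 12 → 16.
Metal goes gold, platinum, copper, silver, gold → platinum (repeats gold → platinum → copper → silver).
So the next term is <75 | 16 | platinum>.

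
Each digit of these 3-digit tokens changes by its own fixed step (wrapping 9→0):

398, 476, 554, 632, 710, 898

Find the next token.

For the first digit, +1 each step, mod 10: 3, 4, 5, 6, 7, 8 → 9.
For the second digit, −2 each step, mod 10: 9, 7, 5, 3, 1, 9 → 7.
Third digit goes 8, 6, 4, 2, 0, 8 → 6 (−2 each step, mod 10).
Combining the parts gives 976.

976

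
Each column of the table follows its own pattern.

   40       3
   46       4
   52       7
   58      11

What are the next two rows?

For the first component, +6 each step: 40, 46, 52, 58 → 64 → 70.
Second component — each term is the sum of the two before it: 3, 4, 7, 11 → 18 → 29.
Putting the parts together: 64  18 and then 70  29.

64  18; 70  29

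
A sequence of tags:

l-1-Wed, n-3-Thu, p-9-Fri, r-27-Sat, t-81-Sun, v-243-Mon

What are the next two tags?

x-729-Tue then z-2187-Wed

Letter: letters move forward 2 places in the alphabet; l, n, p, r, t, v → x → z.
Second component goes 1, 3, 9, 27, 81, 243 → 729 → 2187 (×3 each step).
Day: Wed, Thu, Fri, Sat, Sun, Mon → Tue → Wed (runs through the weekdays Mon→Sun).
So the next two tags are x-729-Tue and z-2187-Wed.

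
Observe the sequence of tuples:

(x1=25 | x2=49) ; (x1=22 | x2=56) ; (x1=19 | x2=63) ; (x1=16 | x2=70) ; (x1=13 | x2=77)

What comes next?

(x1=10 | x2=84)

X1 — −3 each step: 25, 22, 19, 16, 13 → 10.
For the x2, +7 each step: 49, 56, 63, 70, 77 → 84.
So the next tuple is (x1=10 | x2=84).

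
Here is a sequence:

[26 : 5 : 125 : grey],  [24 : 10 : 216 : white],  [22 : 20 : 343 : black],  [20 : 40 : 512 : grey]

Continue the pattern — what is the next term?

[18 : 80 : 729 : white]

For the first part, −2 each step: 26, 24, 22, 20 → 18.
Second part — ×2 each step: 5, 10, 20, 40 → 80.
Third part: 125, 216, 343, 512 → 729 (perfect cubes: 5³, 6³, 7³, …).
Shade: repeats grey → white → black; grey, white, black, grey → white.
Combining the parts gives [18 : 80 : 729 : white].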